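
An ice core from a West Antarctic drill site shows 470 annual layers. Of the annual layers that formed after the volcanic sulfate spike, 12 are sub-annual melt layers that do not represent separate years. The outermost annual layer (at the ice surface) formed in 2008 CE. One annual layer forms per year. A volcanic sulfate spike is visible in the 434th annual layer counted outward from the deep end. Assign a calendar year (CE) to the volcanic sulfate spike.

Between annual layer 434 and the ice surface there are 470 − 434 = 36 annual layers.
Excluding 12 false annual layers: 36 − 12 = 24.
2008 − 24 = 1984 CE.

1984 CE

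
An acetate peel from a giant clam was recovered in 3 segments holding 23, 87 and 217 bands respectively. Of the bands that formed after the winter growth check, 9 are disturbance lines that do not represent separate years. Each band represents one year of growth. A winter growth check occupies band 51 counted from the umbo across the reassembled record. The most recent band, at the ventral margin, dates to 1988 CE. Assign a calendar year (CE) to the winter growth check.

Total bands = 23 + 87 + 217 = 327.
Between band 51 and the ventral margin there are 327 − 51 = 276 bands.
Excluding 9 false bands: 276 − 9 = 267.
The band at the ventral margin is 1988 CE, so the winter growth check dates to 1988 − 267 = 1721 CE.

1721 CE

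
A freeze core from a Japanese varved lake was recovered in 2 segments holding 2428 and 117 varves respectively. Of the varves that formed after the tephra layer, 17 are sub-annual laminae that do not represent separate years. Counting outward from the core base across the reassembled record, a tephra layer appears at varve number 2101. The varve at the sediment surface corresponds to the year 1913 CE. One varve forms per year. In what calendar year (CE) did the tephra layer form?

Total varves = 2428 + 117 = 2545.
Between varve 2101 and the sediment surface there are 2545 − 2101 = 444 varves.
Excluding 17 false varves: 444 − 17 = 427.
1913 − 427 = 1486 CE.

1486 CE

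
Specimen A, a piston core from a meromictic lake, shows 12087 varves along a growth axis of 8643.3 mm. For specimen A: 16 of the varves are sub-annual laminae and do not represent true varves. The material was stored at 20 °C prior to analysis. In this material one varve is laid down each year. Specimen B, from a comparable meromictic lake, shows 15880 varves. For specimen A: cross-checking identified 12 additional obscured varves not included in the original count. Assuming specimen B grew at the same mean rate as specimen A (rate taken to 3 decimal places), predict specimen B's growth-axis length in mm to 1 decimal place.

11354.2 mm

Specimen A: correcting the raw count gives 12087 − 16 + 12 = 12083 true varves.
A: 8643.3 mm over 12083 years gives 8643.3 / 12083 ≈ 0.715 mm/yr.
B's length ≈ 0.715 × 15880 = 11354.2 mm.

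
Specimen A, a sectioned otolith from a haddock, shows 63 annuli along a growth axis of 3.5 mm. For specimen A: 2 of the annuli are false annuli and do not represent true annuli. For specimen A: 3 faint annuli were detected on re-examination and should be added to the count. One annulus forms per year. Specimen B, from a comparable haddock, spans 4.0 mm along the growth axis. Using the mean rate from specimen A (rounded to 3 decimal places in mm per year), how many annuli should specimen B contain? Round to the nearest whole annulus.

73 annuli

Specimen A: correcting the raw count gives 63 − 2 + 3 = 64 true annuli.
A: Extension rate ≈ 3.5 / 64 = 0.055 mm/yr.
Specimen B: 4.0 mm / 0.055 mm per year = 72.73 years ≈ 73 annuli.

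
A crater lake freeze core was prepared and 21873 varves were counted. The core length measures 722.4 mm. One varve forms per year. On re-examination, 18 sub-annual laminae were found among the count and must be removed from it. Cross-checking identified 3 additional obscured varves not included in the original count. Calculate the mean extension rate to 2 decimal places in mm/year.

0.03 mm/year

After corrections the count is 21873 − 18 + 3 = 21858 varves.
722.4 mm over 21858 years gives 722.4 / 21858 ≈ 0.03 mm/year.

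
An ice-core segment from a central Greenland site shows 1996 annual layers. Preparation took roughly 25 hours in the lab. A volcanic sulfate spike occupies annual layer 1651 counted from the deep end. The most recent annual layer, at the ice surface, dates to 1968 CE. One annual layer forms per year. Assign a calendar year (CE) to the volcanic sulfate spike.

1623 CE

Between annual layer 1651 and the ice surface there are 1996 − 1651 = 345 annual layers.
Counting back 345 years from 1968 CE places the volcanic sulfate spike in 1968 − 345 = 1623 CE.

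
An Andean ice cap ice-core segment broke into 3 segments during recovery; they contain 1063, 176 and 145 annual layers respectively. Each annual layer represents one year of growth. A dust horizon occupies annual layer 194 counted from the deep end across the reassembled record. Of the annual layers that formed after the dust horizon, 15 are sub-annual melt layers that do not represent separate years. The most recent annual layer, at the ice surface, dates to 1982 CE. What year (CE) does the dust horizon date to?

807 CE

Total annual layers = 1063 + 176 + 145 = 1384.
1384 − 194 = 1190 annual layers lie beyond the dust horizon toward the ice surface.
Removing the 15 false annual layers leaves 1190 − 15 = 1175 true annual layers beyond the dust horizon.
1982 − 1175 = 807 CE.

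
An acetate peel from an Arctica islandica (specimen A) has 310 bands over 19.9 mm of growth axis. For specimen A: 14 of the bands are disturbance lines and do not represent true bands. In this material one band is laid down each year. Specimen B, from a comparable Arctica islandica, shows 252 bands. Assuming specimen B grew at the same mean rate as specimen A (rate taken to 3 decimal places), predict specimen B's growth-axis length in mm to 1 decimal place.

16.9 mm

Specimen A: true band count = 310 − 14 = 296.
A: Mean rate = 19.9 mm / 296 years ≈ 0.067 mm/yr.
Length of B = 0.067 × 252 = 16.9 mm.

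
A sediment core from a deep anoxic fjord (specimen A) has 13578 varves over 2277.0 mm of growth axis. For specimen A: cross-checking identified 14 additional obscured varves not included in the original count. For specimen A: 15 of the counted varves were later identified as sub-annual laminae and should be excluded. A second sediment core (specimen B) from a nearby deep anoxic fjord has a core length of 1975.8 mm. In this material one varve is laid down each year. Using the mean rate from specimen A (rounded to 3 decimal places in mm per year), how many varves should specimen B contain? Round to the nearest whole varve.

Specimen A: true varve count = 13578 − 15 + 14 = 13577.
A: Mean rate = 2277.0 mm / 13577 years ≈ 0.168 mm per year.
For B, 1975.8 / 0.168 = 11760.71 years ≈ 11761 varves.

11761 varves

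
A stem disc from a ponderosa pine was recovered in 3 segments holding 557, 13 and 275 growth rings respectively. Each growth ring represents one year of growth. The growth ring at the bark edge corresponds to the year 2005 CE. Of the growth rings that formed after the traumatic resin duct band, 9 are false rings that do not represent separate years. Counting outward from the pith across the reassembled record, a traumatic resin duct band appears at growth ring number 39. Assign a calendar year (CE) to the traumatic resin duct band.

1208 CE

Total growth rings = 557 + 13 + 275 = 845.
The traumatic resin duct band sits at growth ring 39 from the pith, so 845 − 39 = 806 growth rings formed after it.
806 − 9 false = 797 true growth rings after the traumatic resin duct band.
2005 − 797 = 1208 CE.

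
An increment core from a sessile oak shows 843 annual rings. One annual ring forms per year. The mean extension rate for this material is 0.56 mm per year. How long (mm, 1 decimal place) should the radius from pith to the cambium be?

472.1 mm

The record spans 843 years at 0.56 mm per year.
Length ≈ 0.56 × 843 = 472.1 mm.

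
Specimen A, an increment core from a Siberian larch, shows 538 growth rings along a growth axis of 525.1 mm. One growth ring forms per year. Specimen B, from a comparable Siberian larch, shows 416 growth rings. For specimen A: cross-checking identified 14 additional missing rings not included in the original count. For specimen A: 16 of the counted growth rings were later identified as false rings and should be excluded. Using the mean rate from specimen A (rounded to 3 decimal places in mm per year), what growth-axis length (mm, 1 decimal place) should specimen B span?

407.7 mm

Specimen A: true growth ring count = 538 − 16 + 14 = 536.
A: 525.1 mm over 536 years gives 525.1 / 536 ≈ 0.980 mm/yr.
B's length ≈ 0.980 × 416 = 407.7 mm.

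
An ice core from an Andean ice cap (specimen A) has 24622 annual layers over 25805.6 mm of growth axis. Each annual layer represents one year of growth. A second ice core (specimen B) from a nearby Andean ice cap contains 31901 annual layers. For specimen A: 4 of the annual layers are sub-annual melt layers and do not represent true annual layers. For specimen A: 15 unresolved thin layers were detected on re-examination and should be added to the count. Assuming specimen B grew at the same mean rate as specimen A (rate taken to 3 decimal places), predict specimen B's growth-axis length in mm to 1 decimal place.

Specimen A: adjusted count: 24622 − 4 + 15 = 24633 annual layers.
A: Mean rate = 25805.6 mm / 24633 years ≈ 1.048 mm per year.
Length of B = 1.048 × 31901 = 33432.2 mm.

33432.2 mm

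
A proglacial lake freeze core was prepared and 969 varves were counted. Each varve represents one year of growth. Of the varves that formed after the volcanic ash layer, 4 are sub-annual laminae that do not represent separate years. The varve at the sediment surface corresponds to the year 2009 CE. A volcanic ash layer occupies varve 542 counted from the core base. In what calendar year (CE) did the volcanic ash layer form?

1586 CE

969 − 542 = 427 varves lie beyond the volcanic ash layer toward the sediment surface.
Excluding 4 false varves: 427 − 4 = 423.
Counting back 423 years from 2009 CE places the volcanic ash layer in 2009 − 423 = 1586 CE.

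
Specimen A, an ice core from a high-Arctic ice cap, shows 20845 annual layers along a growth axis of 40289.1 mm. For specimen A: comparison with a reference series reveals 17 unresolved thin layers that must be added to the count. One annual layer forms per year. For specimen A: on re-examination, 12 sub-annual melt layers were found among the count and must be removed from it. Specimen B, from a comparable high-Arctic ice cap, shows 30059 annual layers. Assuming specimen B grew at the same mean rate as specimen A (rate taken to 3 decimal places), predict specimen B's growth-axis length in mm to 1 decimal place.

58074.0 mm

Specimen A: after corrections the count is 20845 − 12 + 17 = 20850 annual layers.
A: 40289.1 mm over 20850 years gives 40289.1 / 20850 ≈ 1.932 mm per year.
B's length ≈ 1.932 × 30059 = 58074.0 mm.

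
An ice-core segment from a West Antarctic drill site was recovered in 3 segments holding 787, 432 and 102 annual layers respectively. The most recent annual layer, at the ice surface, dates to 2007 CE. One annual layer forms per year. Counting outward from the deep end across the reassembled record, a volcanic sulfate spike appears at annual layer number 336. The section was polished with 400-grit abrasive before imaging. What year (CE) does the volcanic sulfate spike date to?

1022 CE

Total annual layers = 787 + 432 + 102 = 1321.
1321 − 336 = 985 annual layers lie beyond the volcanic sulfate spike toward the ice surface.
2007 − 985 = 1022 CE.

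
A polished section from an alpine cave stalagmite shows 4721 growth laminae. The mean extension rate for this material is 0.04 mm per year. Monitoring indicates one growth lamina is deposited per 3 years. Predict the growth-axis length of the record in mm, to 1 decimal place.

566.5 mm

At 3 years per growth lamina, 4721 × 3 = 14163 years.
14163 years at 0.04 mm/year gives 0.04 × 14163 = 566.5 mm.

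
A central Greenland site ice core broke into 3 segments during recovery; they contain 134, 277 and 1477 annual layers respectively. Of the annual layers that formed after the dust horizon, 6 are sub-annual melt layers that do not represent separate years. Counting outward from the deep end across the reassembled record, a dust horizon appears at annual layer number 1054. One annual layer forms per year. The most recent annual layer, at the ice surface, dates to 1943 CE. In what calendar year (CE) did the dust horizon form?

1115 CE

Total annual layers = 134 + 277 + 1477 = 1888.
Between annual layer 1054 and the ice surface there are 1888 − 1054 = 834 annual layers.
Removing the 6 false annual layers leaves 834 − 6 = 828 true annual layers beyond the dust horizon.
1943 − 828 = 1115 CE.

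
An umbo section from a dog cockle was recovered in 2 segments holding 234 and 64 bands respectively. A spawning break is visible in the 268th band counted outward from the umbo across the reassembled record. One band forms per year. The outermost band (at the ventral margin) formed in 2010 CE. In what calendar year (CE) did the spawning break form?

1980 CE

Total bands = 234 + 64 = 298.
298 − 268 = 30 bands lie beyond the spawning break toward the ventral margin.
The band at the ventral margin is 2010 CE, so the spawning break dates to 2010 − 30 = 1980 CE.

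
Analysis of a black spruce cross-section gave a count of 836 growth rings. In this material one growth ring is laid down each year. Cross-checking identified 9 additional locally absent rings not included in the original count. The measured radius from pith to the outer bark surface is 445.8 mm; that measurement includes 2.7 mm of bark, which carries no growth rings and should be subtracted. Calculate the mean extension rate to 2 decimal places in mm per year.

True growth ring count = 836 + 9 = 845.
Net length = 445.8 − 2.7 = 443.1 mm.
Mean rate = 443.1 mm / 845 years ≈ 0.52 mm per year.

0.52 mm per year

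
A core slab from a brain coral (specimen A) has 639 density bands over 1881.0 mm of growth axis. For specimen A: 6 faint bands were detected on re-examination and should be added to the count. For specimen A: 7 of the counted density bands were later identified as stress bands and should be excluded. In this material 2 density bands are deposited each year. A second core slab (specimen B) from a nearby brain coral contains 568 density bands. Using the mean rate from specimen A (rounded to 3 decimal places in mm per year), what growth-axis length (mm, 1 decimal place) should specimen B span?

Specimen A: after corrections the count is 639 − 7 + 6 = 638 density bands.
Specimen A: dividing by 2 density bands per year: 638 / 2 = 319 years.
A: Mean rate = 1881.0 mm / 319 years ≈ 5.897 mm/yr.
Specimen B: dividing by 2 density bands per year: 568 / 2 = 284 years. Length of B = 5.897 × 284 = 1674.7 mm.

1674.7 mm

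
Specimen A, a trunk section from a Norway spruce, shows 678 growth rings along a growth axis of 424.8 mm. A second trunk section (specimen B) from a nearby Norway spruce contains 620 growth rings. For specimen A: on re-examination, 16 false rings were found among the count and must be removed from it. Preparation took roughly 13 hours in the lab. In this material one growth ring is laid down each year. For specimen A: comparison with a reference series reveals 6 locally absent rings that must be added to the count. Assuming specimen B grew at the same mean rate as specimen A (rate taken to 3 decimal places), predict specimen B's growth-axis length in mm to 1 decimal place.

Specimen A: true growth ring count = 678 − 16 + 6 = 668.
A: 424.8 mm over 668 years gives 424.8 / 668 ≈ 0.636 mm/year.
Length of B = 0.636 × 620 = 394.3 mm.

394.3 mm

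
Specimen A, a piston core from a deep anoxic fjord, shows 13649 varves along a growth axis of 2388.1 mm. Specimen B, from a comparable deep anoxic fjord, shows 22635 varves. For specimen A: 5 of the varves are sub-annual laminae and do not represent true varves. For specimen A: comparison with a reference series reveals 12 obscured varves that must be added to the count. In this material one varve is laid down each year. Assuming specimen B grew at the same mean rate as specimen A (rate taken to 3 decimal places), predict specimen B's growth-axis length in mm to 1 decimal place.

Specimen A: after corrections the count is 13649 − 5 + 12 = 13656 varves.
A: Mean rate = 2388.1 mm / 13656 years ≈ 0.175 mm/year.
Length of B = 0.175 × 22635 = 3961.1 mm.

3961.1 mm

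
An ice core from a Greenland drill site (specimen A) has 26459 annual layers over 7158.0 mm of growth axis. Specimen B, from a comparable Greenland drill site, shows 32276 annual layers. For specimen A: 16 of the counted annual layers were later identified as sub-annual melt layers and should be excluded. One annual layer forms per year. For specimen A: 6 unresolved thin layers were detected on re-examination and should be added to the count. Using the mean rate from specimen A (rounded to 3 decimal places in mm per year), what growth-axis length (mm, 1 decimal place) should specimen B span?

Specimen A: adjusted count: 26459 − 16 + 6 = 26449 annual layers.
A: Extension rate ≈ 7158.0 / 26449 = 0.271 mm/year.
Length of B = 0.271 × 32276 = 8746.8 mm.

8746.8 mm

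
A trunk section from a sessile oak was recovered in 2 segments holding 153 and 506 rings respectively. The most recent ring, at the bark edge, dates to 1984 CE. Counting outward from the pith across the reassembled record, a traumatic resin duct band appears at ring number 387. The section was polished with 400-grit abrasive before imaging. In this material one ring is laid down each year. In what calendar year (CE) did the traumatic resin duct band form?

1712 CE

Total rings = 153 + 506 = 659.
Between ring 387 and the bark edge there are 659 − 387 = 272 rings.
Counting back 272 years from 1984 CE places the traumatic resin duct band in 1984 − 272 = 1712 CE.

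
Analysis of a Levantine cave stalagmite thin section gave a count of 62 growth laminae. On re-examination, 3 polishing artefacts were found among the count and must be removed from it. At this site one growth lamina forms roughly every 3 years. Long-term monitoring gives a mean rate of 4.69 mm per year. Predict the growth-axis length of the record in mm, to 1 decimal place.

830.1 mm

After corrections the count is 62 − 3 = 59 growth laminae.
59 growth laminae at 3 years each span 59 × 3 = 177 years.
Length ≈ 4.69 × 177 = 830.1 mm.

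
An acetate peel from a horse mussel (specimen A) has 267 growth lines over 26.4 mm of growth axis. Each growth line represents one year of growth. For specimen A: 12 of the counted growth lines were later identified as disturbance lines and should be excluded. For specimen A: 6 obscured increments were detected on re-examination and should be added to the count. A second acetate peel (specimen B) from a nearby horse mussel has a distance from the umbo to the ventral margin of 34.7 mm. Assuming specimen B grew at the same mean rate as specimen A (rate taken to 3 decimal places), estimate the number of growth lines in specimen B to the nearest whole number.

Specimen A: adjusted count: 267 − 12 + 6 = 261 growth lines.
A: 26.4 mm over 261 years gives 26.4 / 261 ≈ 0.101 mm/year.
For B, 34.7 / 0.101 = 343.56 years ≈ 344 growth lines.

344 growth lines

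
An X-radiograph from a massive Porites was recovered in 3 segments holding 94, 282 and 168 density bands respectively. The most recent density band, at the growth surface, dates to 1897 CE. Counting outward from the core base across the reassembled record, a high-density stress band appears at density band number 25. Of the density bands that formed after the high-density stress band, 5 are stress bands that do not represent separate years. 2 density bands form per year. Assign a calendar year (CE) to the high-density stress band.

1640 CE

Total density bands = 94 + 282 + 168 = 544.
The high-density stress band sits at density band 25 from the core base, so 544 − 25 = 519 density bands formed after it.
519 − 5 false = 514 true density bands after the high-density stress band.
514 density bands at 2 per year is 514 / 2 = 257 years.
Counting back 257 years from 1897 CE places the high-density stress band in 1897 − 257 = 1640 CE.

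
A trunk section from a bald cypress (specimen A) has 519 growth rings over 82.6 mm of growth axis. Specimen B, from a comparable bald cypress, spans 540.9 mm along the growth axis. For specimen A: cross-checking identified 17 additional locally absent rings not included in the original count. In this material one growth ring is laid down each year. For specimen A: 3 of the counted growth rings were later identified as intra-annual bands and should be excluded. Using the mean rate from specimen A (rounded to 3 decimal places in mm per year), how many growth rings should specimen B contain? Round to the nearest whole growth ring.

3490 growth rings

Specimen A: correcting the raw count gives 519 − 3 + 17 = 533 true growth rings.
A: Mean rate = 82.6 mm / 533 years ≈ 0.155 mm/yr.
B spans 540.9 / 0.155 = 3489.68 years ≈ 3490 growth rings.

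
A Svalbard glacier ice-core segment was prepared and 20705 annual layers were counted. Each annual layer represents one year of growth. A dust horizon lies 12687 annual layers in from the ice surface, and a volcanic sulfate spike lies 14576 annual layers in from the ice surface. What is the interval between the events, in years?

1889 years

Separation: 14576 − 12687 = 1889 annual layers.
At one annual layer per year, 1889 years elapsed between them.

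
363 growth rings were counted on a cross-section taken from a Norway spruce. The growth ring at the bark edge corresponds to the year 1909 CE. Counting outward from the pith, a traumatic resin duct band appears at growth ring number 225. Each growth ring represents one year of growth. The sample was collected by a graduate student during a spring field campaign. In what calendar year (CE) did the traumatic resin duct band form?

The traumatic resin duct band sits at growth ring 225 from the pith, so 363 − 225 = 138 growth rings formed after it.
Counting back 138 years from 1909 CE places the traumatic resin duct band in 1909 − 138 = 1771 CE.

1771 CE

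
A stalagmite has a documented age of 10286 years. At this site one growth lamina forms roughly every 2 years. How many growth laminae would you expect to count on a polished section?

At 2 years per growth lamina, 10286 / 2 = 5143 growth laminae are expected.
So 5143 growth laminae should be present.

5143 growth laminae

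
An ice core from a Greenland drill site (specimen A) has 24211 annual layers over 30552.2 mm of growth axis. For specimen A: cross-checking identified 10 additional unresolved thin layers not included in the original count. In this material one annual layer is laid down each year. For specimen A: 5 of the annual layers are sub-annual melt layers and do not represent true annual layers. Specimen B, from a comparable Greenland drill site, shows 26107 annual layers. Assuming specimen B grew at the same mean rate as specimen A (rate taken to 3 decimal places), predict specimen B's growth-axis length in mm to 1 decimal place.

Specimen A: correcting the raw count gives 24211 − 5 + 10 = 24216 true annual layers.
A: 30552.2 mm over 24216 years gives 30552.2 / 24216 ≈ 1.262 mm/year.
B's length ≈ 1.262 × 26107 = 32947.0 mm.

32947.0 mm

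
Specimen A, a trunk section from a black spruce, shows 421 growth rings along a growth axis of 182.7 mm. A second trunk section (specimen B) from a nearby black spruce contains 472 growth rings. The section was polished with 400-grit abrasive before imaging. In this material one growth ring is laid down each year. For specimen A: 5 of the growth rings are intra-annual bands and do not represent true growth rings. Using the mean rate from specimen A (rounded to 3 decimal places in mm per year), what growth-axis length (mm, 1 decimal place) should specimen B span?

Specimen A: true growth ring count = 421 − 5 = 416.
A: Extension rate ≈ 182.7 / 416 = 0.439 mm per year.
B's length ≈ 0.439 × 472 = 207.2 mm.

207.2 mm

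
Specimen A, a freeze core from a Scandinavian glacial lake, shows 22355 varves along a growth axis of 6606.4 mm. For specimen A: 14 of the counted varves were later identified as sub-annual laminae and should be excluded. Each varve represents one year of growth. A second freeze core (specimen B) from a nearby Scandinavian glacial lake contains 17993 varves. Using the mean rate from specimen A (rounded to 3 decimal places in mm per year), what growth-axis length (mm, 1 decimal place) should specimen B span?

5325.9 mm

Specimen A: after corrections the count is 22355 − 14 = 22341 varves.
A: 6606.4 mm over 22341 years gives 6606.4 / 22341 ≈ 0.296 mm/year.
Length of B = 0.296 × 17993 = 5325.9 mm.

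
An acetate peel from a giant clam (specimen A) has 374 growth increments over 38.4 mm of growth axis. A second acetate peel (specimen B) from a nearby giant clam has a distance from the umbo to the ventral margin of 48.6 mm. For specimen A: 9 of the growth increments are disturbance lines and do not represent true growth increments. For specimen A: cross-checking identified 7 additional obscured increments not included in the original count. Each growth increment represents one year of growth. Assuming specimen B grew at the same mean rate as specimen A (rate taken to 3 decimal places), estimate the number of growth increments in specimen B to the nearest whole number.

472 growth increments

Specimen A: after corrections the count is 374 − 9 + 7 = 372 growth increments.
A: Extension rate ≈ 38.4 / 372 = 0.103 mm/yr.
Specimen B: 48.6 mm / 0.103 mm per year = 471.84 years ≈ 472 growth increments.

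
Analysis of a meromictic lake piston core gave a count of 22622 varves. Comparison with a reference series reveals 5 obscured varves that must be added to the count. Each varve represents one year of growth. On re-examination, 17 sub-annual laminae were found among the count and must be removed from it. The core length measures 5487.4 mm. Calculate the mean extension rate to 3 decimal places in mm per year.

0.243 mm per year

True varve count = 22622 − 17 + 5 = 22610.
Mean rate = 5487.4 mm / 22610 years ≈ 0.243 mm per year.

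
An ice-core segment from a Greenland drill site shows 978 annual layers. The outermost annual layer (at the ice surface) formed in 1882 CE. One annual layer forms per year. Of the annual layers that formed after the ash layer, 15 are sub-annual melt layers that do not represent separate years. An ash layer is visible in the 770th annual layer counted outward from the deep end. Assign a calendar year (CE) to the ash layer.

The ash layer sits at annual layer 770 from the deep end, so 978 − 770 = 208 annual layers formed after it.
208 − 15 false = 193 true annual layers after the ash layer.
1882 − 193 = 1689 CE.

1689 CE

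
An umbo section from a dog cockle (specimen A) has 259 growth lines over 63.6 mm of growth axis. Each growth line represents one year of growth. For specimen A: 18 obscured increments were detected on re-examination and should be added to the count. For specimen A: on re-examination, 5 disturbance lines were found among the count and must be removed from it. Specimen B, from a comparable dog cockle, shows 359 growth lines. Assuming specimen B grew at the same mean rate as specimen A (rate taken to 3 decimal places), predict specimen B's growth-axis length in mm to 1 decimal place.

84.0 mm

Specimen A: correcting the raw count gives 259 − 5 + 18 = 272 true growth lines.
A: Extension rate ≈ 63.6 / 272 = 0.234 mm per year.
B's length ≈ 0.234 × 359 = 84.0 mm.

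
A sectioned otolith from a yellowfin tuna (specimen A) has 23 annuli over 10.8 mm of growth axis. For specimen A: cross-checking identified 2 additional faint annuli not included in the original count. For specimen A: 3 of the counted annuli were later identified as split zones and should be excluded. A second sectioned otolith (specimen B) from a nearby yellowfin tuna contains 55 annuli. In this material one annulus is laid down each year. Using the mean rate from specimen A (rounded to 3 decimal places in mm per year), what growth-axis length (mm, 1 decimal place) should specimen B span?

27.0 mm

Specimen A: adjusted count: 23 − 3 + 2 = 22 annuli.
A: Mean rate = 10.8 mm / 22 years ≈ 0.491 mm/yr.
For B, 0.491 mm/year × 55 years = 27.0 mm.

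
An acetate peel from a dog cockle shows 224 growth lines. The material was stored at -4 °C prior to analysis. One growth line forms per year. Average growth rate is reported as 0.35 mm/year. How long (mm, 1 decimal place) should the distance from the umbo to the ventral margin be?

The record spans 224 years at 0.35 mm per year.
Length ≈ 0.35 × 224 = 78.4 mm.

78.4 mm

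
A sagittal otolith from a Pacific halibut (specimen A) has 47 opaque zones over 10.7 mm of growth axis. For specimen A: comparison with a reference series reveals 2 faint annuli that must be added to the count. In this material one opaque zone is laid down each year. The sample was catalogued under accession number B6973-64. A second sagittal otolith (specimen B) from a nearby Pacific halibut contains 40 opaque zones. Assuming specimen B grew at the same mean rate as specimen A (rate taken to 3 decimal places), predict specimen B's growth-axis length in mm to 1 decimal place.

Specimen A: after corrections the count is 47 + 2 = 49 opaque zones.
A: Extension rate ≈ 10.7 / 49 = 0.218 mm per year.
B's length ≈ 0.218 × 40 = 8.7 mm.

8.7 mm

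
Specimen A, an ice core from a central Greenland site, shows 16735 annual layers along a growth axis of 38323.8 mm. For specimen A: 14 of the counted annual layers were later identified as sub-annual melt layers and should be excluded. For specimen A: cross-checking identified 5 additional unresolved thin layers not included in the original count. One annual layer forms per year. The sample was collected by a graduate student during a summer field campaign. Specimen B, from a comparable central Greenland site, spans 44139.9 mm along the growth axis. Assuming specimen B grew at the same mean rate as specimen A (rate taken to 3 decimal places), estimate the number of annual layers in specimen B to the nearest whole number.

Specimen A: adjusted count: 16735 − 14 + 5 = 16726 annual layers.
A: 38323.8 mm over 16726 years gives 38323.8 / 16726 ≈ 2.291 mm/year.
Specimen B: 44139.9 mm / 2.291 mm per year = 19266.65 years ≈ 19267 annual layers.

19267 annual layers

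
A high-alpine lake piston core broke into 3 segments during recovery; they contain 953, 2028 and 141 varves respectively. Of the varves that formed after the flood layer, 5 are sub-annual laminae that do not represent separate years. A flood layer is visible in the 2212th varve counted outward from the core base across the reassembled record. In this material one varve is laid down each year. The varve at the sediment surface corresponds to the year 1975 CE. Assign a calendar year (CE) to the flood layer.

1070 CE

Total varves = 953 + 2028 + 141 = 3122.
3122 − 2212 = 910 varves lie beyond the flood layer toward the sediment surface.
Removing the 5 false varves leaves 910 − 5 = 905 true varves beyond the flood layer.
The varve at the sediment surface is 1975 CE, so the flood layer dates to 1975 − 905 = 1070 CE.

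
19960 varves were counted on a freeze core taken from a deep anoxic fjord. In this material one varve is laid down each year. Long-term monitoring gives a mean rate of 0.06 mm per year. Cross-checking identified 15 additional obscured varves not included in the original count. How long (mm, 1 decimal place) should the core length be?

1198.5 mm

Correcting the raw count gives 19960 + 15 = 19975 true varves.
Length ≈ 0.06 × 19975 = 1198.5 mm.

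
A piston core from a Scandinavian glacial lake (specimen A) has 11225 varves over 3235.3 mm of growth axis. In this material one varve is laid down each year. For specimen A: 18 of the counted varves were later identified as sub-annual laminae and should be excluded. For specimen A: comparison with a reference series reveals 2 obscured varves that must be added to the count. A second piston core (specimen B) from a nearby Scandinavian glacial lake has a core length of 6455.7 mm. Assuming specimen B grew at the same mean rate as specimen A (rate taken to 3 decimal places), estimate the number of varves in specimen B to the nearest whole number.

Specimen A: true varve count = 11225 − 18 + 2 = 11209.
A: Extension rate ≈ 3235.3 / 11209 = 0.289 mm per year.
B spans 6455.7 / 0.289 = 22338.06 years ≈ 22338 varves.

22338 varves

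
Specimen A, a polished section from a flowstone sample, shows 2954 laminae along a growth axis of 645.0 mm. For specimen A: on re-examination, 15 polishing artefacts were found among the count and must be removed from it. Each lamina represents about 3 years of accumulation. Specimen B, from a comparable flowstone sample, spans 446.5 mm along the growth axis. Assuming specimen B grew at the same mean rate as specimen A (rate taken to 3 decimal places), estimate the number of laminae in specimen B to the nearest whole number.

Specimen A: true lamina count = 2954 − 15 = 2939.
Specimen A: at 3 years per lamina, 2939 × 3 = 8817 years.
A: Extension rate ≈ 645.0 / 8817 = 0.073 mm/year.
For B, 446.5 / 0.073 = 6116.44 years; at 3 years per lamina that is 6116.44 / 3 ≈ 2039 laminae.

2039 laminae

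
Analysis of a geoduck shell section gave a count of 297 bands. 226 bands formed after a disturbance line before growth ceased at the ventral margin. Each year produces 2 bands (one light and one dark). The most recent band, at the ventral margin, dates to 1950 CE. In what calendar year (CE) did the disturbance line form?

1837 CE

226 bands formed after the disturbance line.
With 2 bands per year, 226 / 2 = 113 years.
The band at the ventral margin is 1950 CE, so the disturbance line dates to 1950 − 113 = 1837 CE.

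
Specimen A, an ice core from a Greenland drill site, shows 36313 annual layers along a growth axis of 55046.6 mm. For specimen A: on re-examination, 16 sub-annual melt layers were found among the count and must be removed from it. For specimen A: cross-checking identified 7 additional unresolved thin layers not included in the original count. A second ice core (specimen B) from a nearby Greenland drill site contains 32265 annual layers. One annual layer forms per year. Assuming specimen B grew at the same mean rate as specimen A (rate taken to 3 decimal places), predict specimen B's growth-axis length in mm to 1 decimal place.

Specimen A: correcting the raw count gives 36313 − 16 + 7 = 36304 true annual layers.
A: 55046.6 mm over 36304 years gives 55046.6 / 36304 ≈ 1.516 mm/yr.
For B, 1.516 mm/year × 32265 years = 48913.7 mm.

48913.7 mm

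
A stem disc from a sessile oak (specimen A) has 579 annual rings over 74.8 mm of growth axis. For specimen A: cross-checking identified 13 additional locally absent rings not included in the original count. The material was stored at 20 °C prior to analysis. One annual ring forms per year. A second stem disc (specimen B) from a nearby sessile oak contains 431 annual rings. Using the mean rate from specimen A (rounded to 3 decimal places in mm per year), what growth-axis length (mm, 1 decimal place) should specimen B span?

Specimen A: after corrections the count is 579 + 13 = 592 annual rings.
A: 74.8 mm over 592 years gives 74.8 / 592 ≈ 0.126 mm/yr.
For B, 0.126 mm/year × 431 years = 54.3 mm.

54.3 mm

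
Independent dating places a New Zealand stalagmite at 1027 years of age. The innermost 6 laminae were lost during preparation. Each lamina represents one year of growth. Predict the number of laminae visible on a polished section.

1021 laminae

Expected laminae over 1027 years: 1027.
1027 − 6 missed = 1021 laminae expected in the prepared section.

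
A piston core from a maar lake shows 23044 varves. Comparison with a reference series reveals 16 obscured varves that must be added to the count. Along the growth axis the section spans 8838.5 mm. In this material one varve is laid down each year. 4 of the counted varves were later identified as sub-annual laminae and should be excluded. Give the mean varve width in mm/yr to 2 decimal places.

Correcting the raw count gives 23044 − 4 + 16 = 23056 true varves.
Mean rate = 8838.5 mm / 23056 years ≈ 0.38 mm/yr.

0.38 mm/yr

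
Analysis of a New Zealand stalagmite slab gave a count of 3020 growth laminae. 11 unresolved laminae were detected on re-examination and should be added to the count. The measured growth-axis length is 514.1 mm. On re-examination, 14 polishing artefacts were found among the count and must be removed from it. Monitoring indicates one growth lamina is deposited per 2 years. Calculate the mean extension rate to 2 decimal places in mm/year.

0.09 mm/year

Adjusted count: 3020 − 14 + 11 = 3017 growth laminae.
3017 growth laminae at 2 years each span 3017 × 2 = 6034 years.
514.1 mm over 6034 years gives 514.1 / 6034 ≈ 0.09 mm/year.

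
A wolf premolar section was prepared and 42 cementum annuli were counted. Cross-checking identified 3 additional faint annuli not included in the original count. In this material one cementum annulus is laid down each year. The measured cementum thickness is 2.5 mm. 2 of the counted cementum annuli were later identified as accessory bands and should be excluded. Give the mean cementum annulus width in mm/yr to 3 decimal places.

Correcting the raw count gives 42 − 2 + 3 = 43 true cementum annuli.
Mean rate = 2.5 mm / 43 years ≈ 0.058 mm/yr.

0.058 mm/yr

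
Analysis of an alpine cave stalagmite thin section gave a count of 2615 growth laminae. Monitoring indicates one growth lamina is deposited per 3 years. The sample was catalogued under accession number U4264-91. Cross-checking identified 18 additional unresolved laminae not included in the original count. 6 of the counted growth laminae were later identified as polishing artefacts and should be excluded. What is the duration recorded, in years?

7881 years

Correcting the raw count gives 2615 − 6 + 18 = 2627 true growth laminae.
At 3 years per growth lamina, 2627 × 3 = 7881 years.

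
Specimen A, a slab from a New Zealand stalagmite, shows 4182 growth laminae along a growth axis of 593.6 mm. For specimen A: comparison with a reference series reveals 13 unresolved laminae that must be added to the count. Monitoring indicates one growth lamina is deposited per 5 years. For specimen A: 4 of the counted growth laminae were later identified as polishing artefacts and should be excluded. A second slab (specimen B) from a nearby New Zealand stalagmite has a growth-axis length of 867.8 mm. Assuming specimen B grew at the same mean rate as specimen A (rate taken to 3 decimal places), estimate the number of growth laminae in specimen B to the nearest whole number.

Specimen A: after corrections the count is 4182 − 4 + 13 = 4191 growth laminae.
Specimen A: 4191 growth laminae at 5 years each span 4191 × 5 = 20955 years.
A: Extension rate ≈ 593.6 / 20955 = 0.028 mm/yr.
B spans 867.8 / 0.028 = 30992.86 years; at 5 years per growth lamina that is 30992.86 / 5 ≈ 6199 growth laminae.

6199 growth laminae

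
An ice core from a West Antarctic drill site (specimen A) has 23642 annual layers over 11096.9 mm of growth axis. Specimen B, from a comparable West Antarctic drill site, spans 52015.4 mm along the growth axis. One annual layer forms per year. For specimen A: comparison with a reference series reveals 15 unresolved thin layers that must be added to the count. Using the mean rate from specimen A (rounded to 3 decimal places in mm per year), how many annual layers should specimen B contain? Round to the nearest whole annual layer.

Specimen A: true annual layer count = 23642 + 15 = 23657.
A: 11096.9 mm over 23657 years gives 11096.9 / 23657 ≈ 0.469 mm per year.
Specimen B: 52015.4 mm / 0.469 mm per year = 110907.04 years ≈ 110907 annual layers.

110907 annual layers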